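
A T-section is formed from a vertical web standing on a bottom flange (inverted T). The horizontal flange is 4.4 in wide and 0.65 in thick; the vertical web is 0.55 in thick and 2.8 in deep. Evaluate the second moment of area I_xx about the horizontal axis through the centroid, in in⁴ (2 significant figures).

Split into non-overlapping primitives; take the origin at the lower-left of the bounding box.
Flange: 4.4 × 0.65, A = 2.86 in², y = 0.325 in, Ī = 0.1007 in⁴.
Web: 0.55 × 2.8, A = 1.54 in², y = 2.05 in, Ī = 1.006 in⁴.
Centroid: ȳ = ΣA·y / ΣA = 0.9288 in.
Transfer each piece to the horizontal axis through the centroid using Ī + A·d² with d = y − 0.9288:
  flange: d = -0.6038 in → contributes +1.143 in⁴
  web: d = 1.121 in → contributes +2.942 in⁴
Total I = 4.085 in⁴.

I_xx ≈ 4.1 in⁴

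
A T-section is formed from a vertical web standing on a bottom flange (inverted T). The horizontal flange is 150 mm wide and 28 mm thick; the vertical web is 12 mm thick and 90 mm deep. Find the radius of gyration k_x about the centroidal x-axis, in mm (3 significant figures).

Break the section into simple shapes (no overlaps), measuring from the bottom-left corner of the bounding box.
Flange: 150 × 28, A = 4 200 mm², y = 14 mm, Ī = 274 400 mm⁴.
Web: 12 × 90, A = 1 080 mm², y = 73 mm, Ī = 729 000 mm⁴.
Centroid: ȳ = ΣA·y / ΣA = 26.068 mm.
Transfer each piece to the centroidal x-axis using Ī + A·d² with d = y − 26.068:
  flange: d = -12.068 mm → contributes +886 092 mm⁴
  web: d = 46.932 mm → contributes +3 107 803 mm⁴
Total I = 3 993 895 mm⁴.
Radius of gyration: k = √(I/A) = √(3 993 895 / 5 280) = 27.503 mm.

k_x ≈ 27.5 mm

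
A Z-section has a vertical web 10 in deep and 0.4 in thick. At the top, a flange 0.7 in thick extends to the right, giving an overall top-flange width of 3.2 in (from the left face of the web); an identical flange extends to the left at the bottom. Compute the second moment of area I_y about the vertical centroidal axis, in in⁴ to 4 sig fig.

Treat the section as a set of non-overlapping primitives; coordinates are from the bounding-box lower-left.
Web: 0.4 × 10, A = 4 in², x = 3 in, Ī = 0.0533333 in⁴.
Top flange (beyond web): 2.8 × 0.7, A = 1.96 in², x = 4.6 in, Ī = 1.28053 in⁴.
Bottom flange (beyond web): 2.8 × 0.7, A = 1.96 in², x = 1.4 in, Ī = 1.28053 in⁴.
Centroid: x̄ = ΣA·x / ΣA = 3 in.
Transfer each piece to the vertical centroidal axis using Ī + A·d² with d = x − 3:
  web: d = 0 in → contributes +0.0533333 in⁴
  top flange (beyond web): d = 1.6 in → contributes +6.29813 in⁴
  bottom flange (beyond web): d = -1.6 in → contributes +6.29813 in⁴
Total I = 12.6496 in⁴.

I_y ≈ 12.65 in⁴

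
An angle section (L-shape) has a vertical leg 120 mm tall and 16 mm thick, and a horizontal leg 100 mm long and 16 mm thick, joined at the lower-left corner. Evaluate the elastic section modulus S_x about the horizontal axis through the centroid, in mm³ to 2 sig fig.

S_x ≈ 5.5 × 10⁴ mm³

Break the section into simple shapes (no overlaps), measuring from the bottom-left corner of the bounding box.
Vertical leg: 16 × 120, A = 1 920 mm², y = 60 mm, Ī = 2 304 000 mm⁴.
Horizontal leg (remainder): 84 × 16, A = 1 344 mm², y = 8 mm, Ī = 28 672 mm⁴.
Centroid: ȳ = ΣA·y / ΣA = 38.59 mm.
Transfer each piece to the horizontal axis through the centroid using Ī + A·d² with d = y − 38.59:
  vertical leg: d = 21.41 mm → contributes +3 184 250 mm⁴
  horizontal leg (remainder): d = -30.59 mm → contributes +1 286 172 mm⁴
Total I = 4 470 423 mm⁴.
Extreme fibre distance c = 81.41 mm; S = I/c = 54 911 mm³.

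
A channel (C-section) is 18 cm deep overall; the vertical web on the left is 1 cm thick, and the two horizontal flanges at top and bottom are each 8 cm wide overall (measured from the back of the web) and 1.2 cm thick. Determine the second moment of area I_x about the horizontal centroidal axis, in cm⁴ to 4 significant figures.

Treat the section as a set of non-overlapping primitives; coordinates are from the bounding-box lower-left.
Web: 1 × 18, A = 18 cm², y = 9 cm, Ī = 486 cm⁴.
Top flange (beyond web): 7 × 1.2, A = 8.4 cm², y = 17.4 cm, Ī = 1.008 cm⁴.
Bottom flange (beyond web): 7 × 1.2, A = 8.4 cm², y = 0.6 cm, Ī = 1.008 cm⁴.
By symmetry the centroid is at mid-height, ȳ = 9 cm.
Transfer each piece to the horizontal centroidal axis using Ī + A·d² with d = y − 9:
  web: d = 0 cm → contributes +486 cm⁴
  top flange (beyond web): d = 8.4 cm → contributes +593.712 cm⁴
  bottom flange (beyond web): d = -8.4 cm → contributes +593.712 cm⁴
Total I = 1673.42 cm⁴.

I_x ≈ 1673 cm⁴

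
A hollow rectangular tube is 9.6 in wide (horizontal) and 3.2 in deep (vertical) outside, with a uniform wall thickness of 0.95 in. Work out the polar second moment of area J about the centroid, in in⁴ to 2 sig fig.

Break the section into simple shapes (no overlaps), measuring from the bottom-left corner of the bounding box.
Outer rectangle: 9.6 × 3.2, A = 30.72 in², y = 1.6 in, Ī = 26.21 in⁴.
Inner void (subtracted): 7.7 × 1.3, A = 10.01 in², y = 1.6 in, Ī = 1.41 in⁴.
By symmetry the centroid is at mid-height, ȳ = 1.6 in.
All pieces are centred on the centroidal x-axis, so I = ΣĪ (holes subtracted) = 24.8 in⁴.
Repeating about the centroidal y-axis gives I_y = 186.5 in⁴.
Polar second moment: J = I_x + I_y = 211.3 in⁴.

J ≈ 210 in⁴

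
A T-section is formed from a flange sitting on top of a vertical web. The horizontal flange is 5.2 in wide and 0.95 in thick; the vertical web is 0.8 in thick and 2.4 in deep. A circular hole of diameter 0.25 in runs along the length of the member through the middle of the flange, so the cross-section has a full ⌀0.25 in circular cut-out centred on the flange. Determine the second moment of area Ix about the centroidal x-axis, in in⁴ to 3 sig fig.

Break the section into simple shapes (no overlaps), measuring from the bottom-left corner of the bounding box.
Flange: 5.2 × 0.95, A = 4.94 in², y = 2.875 in, Ī = 0.37153 in⁴.
Web: 0.8 × 2.4, A = 1.92 in², y = 1.2 in, Ī = 0.9216 in⁴.
Hole (subtracted): ⌀0.25, A = 0.049087 in², y = 2.875 in, Ī = 0.00019175 in⁴.
Centroid: ȳ = ΣA·y / ΣA = 2.4028 in.
Transfer each piece to the centroidal x-axis using Ī + A·d² with d = y − 2.4028:
  flange: d = 0.47218 in → contributes +1.4729 in⁴
  web: d = -1.2028 in → contributes +3.6994 in⁴
  hole: d = 0.47218 in → contributes −0.011136 in⁴
Total I = 5.1612 in⁴.

Ix ≈ 5.16 in⁴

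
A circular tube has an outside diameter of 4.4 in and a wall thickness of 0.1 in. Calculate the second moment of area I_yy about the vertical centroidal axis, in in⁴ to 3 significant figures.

I_yy ≈ 3.12 in⁴

Decompose the section into non-overlapping parts with the origin at the bottom-left of its bounding rectangle.
Outer circle: ⌀4.4, A = 15.205 in², x = 2.2 in, Ī = 18.398 in⁴.
Bore (subtracted): ⌀4.2, A = 13.854 in², x = 2.2 in, Ī = 15.275 in⁴.
By symmetry the centroid is at mid-width, x̄ = 2.2 in.
All pieces are centred on the vertical centroidal axis, so I = ΣĪ (holes subtracted) = 3.1239 in⁴.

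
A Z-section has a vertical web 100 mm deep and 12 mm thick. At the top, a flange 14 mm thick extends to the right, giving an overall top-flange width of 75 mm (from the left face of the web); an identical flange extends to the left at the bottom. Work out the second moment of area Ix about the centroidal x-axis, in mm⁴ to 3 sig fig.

Decompose the section into non-overlapping parts with the origin at the bottom-left of its bounding rectangle.
Web: 12 × 100, A = 1 200 mm², y = 50 mm, Ī = 1 000 000 mm⁴.
Top flange (beyond web): 63 × 14, A = 882 mm², y = 93 mm, Ī = 14 406 mm⁴.
Bottom flange (beyond web): 63 × 14, A = 882 mm², y = 7 mm, Ī = 14 406 mm⁴.
Centroid: ȳ = ΣA·y / ΣA = 50 mm.
Transfer each piece to the centroidal x-axis using Ī + A·d² with d = y − 50:
  web: d = 0 mm → contributes +1 000 000 mm⁴
  top flange (beyond web): d = 43 mm → contributes +1 645 224 mm⁴
  bottom flange (beyond web): d = -43 mm → contributes +1 645 224 mm⁴
Total I = 4 290 448 mm⁴.

Ix ≈ 4.29 × 10⁶ mm⁴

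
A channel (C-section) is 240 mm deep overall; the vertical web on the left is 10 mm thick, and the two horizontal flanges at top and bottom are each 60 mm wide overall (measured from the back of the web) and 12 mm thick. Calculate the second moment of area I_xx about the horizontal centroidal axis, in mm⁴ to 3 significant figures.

I_xx ≈ 2.71 × 10⁷ mm⁴

Break the section into simple shapes (no overlaps), measuring from the bottom-left corner of the bounding box.
Web: 10 × 240, A = 2 400 mm², y = 120 mm, Ī = 11 520 000 mm⁴.
Top flange (beyond web): 50 × 12, A = 600 mm², y = 234 mm, Ī = 7 200 mm⁴.
Bottom flange (beyond web): 50 × 12, A = 600 mm², y = 6 mm, Ī = 7 200 mm⁴.
By symmetry the centroid is at mid-height, ȳ = 120 mm.
Transfer each piece to the horizontal centroidal axis using Ī + A·d² with d = y − 120:
  web: d = 0 mm → contributes +11 520 000 mm⁴
  top flange (beyond web): d = 114 mm → contributes +7 804 800 mm⁴
  bottom flange (beyond web): d = -114 mm → contributes +7 804 800 mm⁴
Total I = 27 129 600 mm⁴.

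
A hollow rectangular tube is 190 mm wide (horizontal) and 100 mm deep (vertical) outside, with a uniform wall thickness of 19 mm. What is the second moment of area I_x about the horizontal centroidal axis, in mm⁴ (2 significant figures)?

Treat the section as a set of non-overlapping primitives; coordinates are from the bounding-box lower-left.
Outer rectangle: 190 × 100, A = 19 000 mm², y = 50 mm, Ī = 15 833 333 mm⁴.
Inner void (subtracted): 152 × 62, A = 9 424 mm², y = 50 mm, Ī = 3 018 821 mm⁴.
By symmetry the centroid is at mid-height, ȳ = 50 mm.
All pieces are centred on the horizontal centroidal axis, so I = ΣĪ (holes subtracted) = 12 814 512 mm⁴.

I_x ≈ 1.3 × 10⁷ mm⁴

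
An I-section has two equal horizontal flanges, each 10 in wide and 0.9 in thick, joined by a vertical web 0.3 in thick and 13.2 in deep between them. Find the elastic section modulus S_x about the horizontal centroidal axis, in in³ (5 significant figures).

Split into non-overlapping primitives; take the origin at the lower-left of the bounding box.
Bottom flange: 10 × 0.9, A = 9 in², y = 0.45 in, Ī = 0.6075 in⁴.
Web: 0.3 × 13.2, A = 3.96 in², y = 7.5 in, Ī = 57.4992 in⁴.
Top flange: 10 × 0.9, A = 9 in², y = 14.55 in, Ī = 0.6075 in⁴.
By symmetry the centroid is at mid-height, ȳ = 7.5 in.
Transfer each piece to the horizontal centroidal axis using Ī + A·d² with d = y − 7.5:
  bottom flange: d = -7.05 in → contributes +447.93 in⁴
  web: d = 0 in → contributes +57.4992 in⁴
  top flange: d = 7.05 in → contributes +447.93 in⁴
Total I = 953.3592 in⁴.
Extreme fibre distance c = 7.5 in; S = I/c = 127.1146 in³.

S_x ≈ 127.11 in³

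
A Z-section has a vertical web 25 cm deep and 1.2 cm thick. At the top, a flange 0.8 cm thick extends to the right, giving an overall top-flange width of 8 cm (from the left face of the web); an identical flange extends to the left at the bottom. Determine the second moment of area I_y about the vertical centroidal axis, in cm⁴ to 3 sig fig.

I_y ≈ 220 cm⁴

Break the section into simple shapes (no overlaps), measuring from the bottom-left corner of the bounding box.
Web: 1.2 × 25, A = 30 cm², x = 7.4 cm, Ī = 3.6 cm⁴.
Top flange (beyond web): 6.8 × 0.8, A = 5.44 cm², x = 11.4 cm, Ī = 20.962 cm⁴.
Bottom flange (beyond web): 6.8 × 0.8, A = 5.44 cm², x = 3.4 cm, Ī = 20.962 cm⁴.
Centroid: x̄ = ΣA·x / ΣA = 7.4 cm.
Transfer each piece to the vertical centroidal axis using Ī + A·d² with d = x − 7.4:
  web: d = 0 cm → contributes +3.6 cm⁴
  top flange (beyond web): d = 4 cm → contributes +108 cm⁴
  bottom flange (beyond web): d = -4 cm → contributes +108 cm⁴
Total I = 219.6 cm⁴.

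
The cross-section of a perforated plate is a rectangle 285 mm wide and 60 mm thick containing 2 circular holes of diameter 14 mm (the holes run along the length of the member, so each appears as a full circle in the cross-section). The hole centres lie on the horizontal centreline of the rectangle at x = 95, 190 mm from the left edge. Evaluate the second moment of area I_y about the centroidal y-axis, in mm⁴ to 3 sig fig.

I_y ≈ 1.15 × 10⁸ mm⁴

Split into non-overlapping primitives; take the origin at the lower-left of the bounding box.
Plate: 285 × 60, A = 17 100 mm², x = 142.5 mm, Ī = 115 745 625 mm⁴.
Hole 1 (subtracted): ⌀14, A = 153.94 mm², x = 95 mm, Ī = 1885.7 mm⁴.
Hole 2 (subtracted): ⌀14, A = 153.94 mm², x = 190 mm, Ī = 1885.7 mm⁴.
By symmetry the centroid is at mid-width, x̄ = 142.5 mm.
Transfer each piece to the centroidal y-axis using Ī + A·d² with d = x − 142.5:
  plate: d = 0 mm → contributes +115 745 625 mm⁴
  hole 1: d = -47.5 mm → contributes −349 208 mm⁴
  hole 2: d = 47.5 mm → contributes −349 208 mm⁴
Total I = 115 047 208 mm⁴.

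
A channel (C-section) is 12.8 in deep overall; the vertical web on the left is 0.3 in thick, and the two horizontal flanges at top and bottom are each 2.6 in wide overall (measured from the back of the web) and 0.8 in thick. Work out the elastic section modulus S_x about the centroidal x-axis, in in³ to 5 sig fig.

Split into non-overlapping primitives; take the origin at the lower-left of the bounding box.
Web: 0.3 × 12.8, A = 3.84 in², y = 6.4 in, Ī = 52.4288 in⁴.
Top flange (beyond web): 2.3 × 0.8, A = 1.84 in², y = 12.4 in, Ī = 0.09813333 in⁴.
Bottom flange (beyond web): 2.3 × 0.8, A = 1.84 in², y = 0.4 in, Ī = 0.09813333 in⁴.
By symmetry the centroid is at mid-height, ȳ = 6.4 in.
Transfer each piece to the centroidal x-axis using Ī + A·d² with d = y − 6.4:
  web: d = 0 in → contributes +52.4288 in⁴
  top flange (beyond web): d = 6 in → contributes +66.33813 in⁴
  bottom flange (beyond web): d = -6 in → contributes +66.33813 in⁴
Total I = 185.1051 in⁴.
Extreme fibre distance c = 6.4 in; S = I/c = 28.92267 in³.

S_x ≈ 28.923 in³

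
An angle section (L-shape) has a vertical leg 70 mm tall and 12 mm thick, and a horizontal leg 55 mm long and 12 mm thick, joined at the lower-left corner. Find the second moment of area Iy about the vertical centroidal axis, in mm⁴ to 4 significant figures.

Split into non-overlapping primitives; take the origin at the lower-left of the bounding box.
Vertical leg: 12 × 70, A = 840 mm², x = 6 mm, Ī = 10 080 mm⁴.
Horizontal leg (remainder): 43 × 12, A = 516 mm², x = 33.5 mm, Ī = 79 507 mm⁴.
Centroid: x̄ = ΣA·x / ΣA = 16.4646 mm.
Transfer each piece to the vertical centroidal axis using Ī + A·d² with d = x − 16.4646:
  vertical leg: d = -10.4646 mm → contributes +102 067 mm⁴
  horizontal leg (remainder): d = 17.0354 mm → contributes +229 253 mm⁴
Total I = 331 319 mm⁴.

Iy ≈ 3.313 × 10⁵ mm⁴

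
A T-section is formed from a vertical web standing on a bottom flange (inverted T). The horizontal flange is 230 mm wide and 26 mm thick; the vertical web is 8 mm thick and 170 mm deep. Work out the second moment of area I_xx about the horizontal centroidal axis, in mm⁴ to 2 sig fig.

I_xx ≈ 1.4 × 10⁷ mm⁴

Decompose the section into non-overlapping parts with the origin at the bottom-left of its bounding rectangle.
Flange: 230 × 26, A = 5 980 mm², y = 13 mm, Ī = 336 873 mm⁴.
Web: 8 × 170, A = 1 360 mm², y = 111 mm, Ī = 3 275 333 mm⁴.
Centroid: ȳ = ΣA·y / ΣA = 31.16 mm.
Transfer each piece to the horizontal centroidal axis using Ī + A·d² with d = y − 31.16:
  flange: d = -18.16 mm → contributes +2 308 565 mm⁴
  web: d = 79.84 mm → contributes +11 944 978 mm⁴
Total I = 14 253 543 mm⁴.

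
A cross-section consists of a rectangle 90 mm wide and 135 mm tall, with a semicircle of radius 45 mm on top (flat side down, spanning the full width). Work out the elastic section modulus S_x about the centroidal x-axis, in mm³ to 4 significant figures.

Split into non-overlapping primitives; take the origin at the lower-left of the bounding box.
Rectangular body: 90 × 135, A = 12 150 mm², y = 67.5 mm, Ī = 18 452 813 mm⁴.
Semicircular cap: semicircle r = 45, A = 3180.86 mm², y = 154.099 mm, Ī = 450 072 mm⁴.
Centroid: ȳ = ΣA·y / ΣA = 85.4676 mm.
Transfer each piece to the centroidal x-axis using Ī + A·d² with d = y − 85.4676:
  rectangular body: d = -17.9676 mm → contributes +22 375 237 mm⁴
  semicircular cap: d = 68.631 mm → contributes +15 432 630 mm⁴
Total I = 37 807 867 mm⁴.
Extreme fibre distance c = 94.5324 mm; S = I/c = 399 946 mm³.

S_x ≈ 3.999 × 10⁵ mm³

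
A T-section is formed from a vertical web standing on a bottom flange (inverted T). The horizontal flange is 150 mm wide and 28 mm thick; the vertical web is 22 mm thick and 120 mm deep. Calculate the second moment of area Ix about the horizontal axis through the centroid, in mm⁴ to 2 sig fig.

Break the section into simple shapes (no overlaps), measuring from the bottom-left corner of the bounding box.
Flange: 150 × 28, A = 4 200 mm², y = 14 mm, Ī = 274 400 mm⁴.
Web: 22 × 120, A = 2 640 mm², y = 88 mm, Ī = 3 168 000 mm⁴.
Centroid: ȳ = ΣA·y / ΣA = 42.56 mm.
Transfer each piece to the horizontal axis through the centroid using Ī + A·d² with d = y − 42.56:
  flange: d = -28.56 mm → contributes +3 700 566 mm⁴
  web: d = 45.44 mm → contributes +8 618 718 mm⁴
Total I = 12 319 284 mm⁴.

Ix ≈ 1.2 × 10⁷ mm⁴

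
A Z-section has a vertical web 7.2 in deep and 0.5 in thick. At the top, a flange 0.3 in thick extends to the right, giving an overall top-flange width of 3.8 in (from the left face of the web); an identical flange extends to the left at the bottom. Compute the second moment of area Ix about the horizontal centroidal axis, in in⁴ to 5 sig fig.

Treat the section as a set of non-overlapping primitives; coordinates are from the bounding-box lower-left.
Web: 0.5 × 7.2, A = 3.6 in², y = 3.6 in, Ī = 15.552 in⁴.
Top flange (beyond web): 3.3 × 0.3, A = 0.99 in², y = 7.05 in, Ī = 0.007425 in⁴.
Bottom flange (beyond web): 3.3 × 0.3, A = 0.99 in², y = 0.15 in, Ī = 0.007425 in⁴.
Centroid: ȳ = ΣA·y / ΣA = 3.6 in.
Transfer each piece to the horizontal centroidal axis using Ī + A·d² with d = y − 3.6:
  web: d = 0 in → contributes +15.552 in⁴
  top flange (beyond web): d = 3.45 in → contributes +11.7909 in⁴
  bottom flange (beyond web): d = -3.45 in → contributes +11.7909 in⁴
Total I = 39.1338 in⁴.

Ix ≈ 39.134 in⁴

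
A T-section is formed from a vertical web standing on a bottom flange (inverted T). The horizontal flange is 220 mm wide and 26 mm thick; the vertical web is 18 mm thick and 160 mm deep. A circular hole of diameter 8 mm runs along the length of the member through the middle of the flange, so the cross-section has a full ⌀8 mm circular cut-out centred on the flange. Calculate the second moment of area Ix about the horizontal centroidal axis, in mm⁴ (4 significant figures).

Break the section into simple shapes (no overlaps), measuring from the bottom-left corner of the bounding box.
Flange: 220 × 26, A = 5 720 mm², y = 13 mm, Ī = 322 227 mm⁴.
Web: 18 × 160, A = 2 880 mm², y = 106 mm, Ī = 6 144 000 mm⁴.
Hole (subtracted): ⌀8, A = 50.2655 mm², y = 13 mm, Ī = 201.062 mm⁴.
Centroid: ȳ = ΣA·y / ΣA = 44.3273 mm.
Transfer each piece to the horizontal centroidal axis using Ī + A·d² with d = y − 44.3273:
  flange: d = -31.3273 mm → contributes +5 935 829 mm⁴
  web: d = 61.6727 mm → contributes +17 098 147 mm⁴
  hole: d = -31.3273 mm → contributes −49531.6 mm⁴
Total I = 22 984 445 mm⁴.

Ix ≈ 2.298 × 10⁷ mm⁴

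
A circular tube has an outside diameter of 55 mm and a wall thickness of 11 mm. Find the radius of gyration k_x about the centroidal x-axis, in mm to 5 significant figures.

k_x ≈ 16.035 mm

Treat the section as a set of non-overlapping primitives; coordinates are from the bounding-box lower-left.
Outer circle: ⌀55, A = 2375.829 mm², y = 27.5 mm, Ī = 449180.3 mm⁴.
Bore (subtracted): ⌀33, A = 855.2986 mm², y = 27.5 mm, Ī = 58213.76 mm⁴.
By symmetry the centroid is at mid-height, ȳ = 27.5 mm.
All pieces are centred on the centroidal x-axis, so I = ΣĪ (holes subtracted) = 390966.5 mm⁴.
Radius of gyration: k = √(I/A) = √(390966.5 / 1520.531) = 16.03512 mm.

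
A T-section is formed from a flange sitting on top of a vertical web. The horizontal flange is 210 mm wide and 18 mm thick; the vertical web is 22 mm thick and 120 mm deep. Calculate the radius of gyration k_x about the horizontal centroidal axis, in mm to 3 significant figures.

k_x ≈ 40.8 mm

Decompose the section into non-overlapping parts with the origin at the bottom-left of its bounding rectangle.
Flange: 210 × 18, A = 3 780 mm², y = 129 mm, Ī = 102 060 mm⁴.
Web: 22 × 120, A = 2 640 mm², y = 60 mm, Ī = 3 168 000 mm⁴.
Centroid: ȳ = ΣA·y / ΣA = 100.63 mm.
Transfer each piece to the horizontal centroidal axis using Ī + A·d² with d = y − 100.63:
  flange: d = 28.374 mm → contributes +3 145 241 mm⁴
  web: d = -40.626 mm → contributes +7 525 282 mm⁴
Total I = 10 670 523 mm⁴.
Radius of gyration: k = √(I/A) = √(10 670 523 / 6 420) = 40.769 mm.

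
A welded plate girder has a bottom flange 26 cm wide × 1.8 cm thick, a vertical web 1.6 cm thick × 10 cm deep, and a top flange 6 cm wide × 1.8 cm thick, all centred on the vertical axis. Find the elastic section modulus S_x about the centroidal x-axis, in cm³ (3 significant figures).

Treat the section as a set of non-overlapping primitives; coordinates are from the bounding-box lower-left.
Bottom plate: 26 × 1.8, A = 46.8 cm², y = 0.9 cm, Ī = 12.636 cm⁴.
Web plate: 1.6 × 10, A = 16 cm², y = 6.8 cm, Ī = 133.33 cm⁴.
Top plate: 6 × 1.8, A = 10.8 cm², y = 12.7 cm, Ī = 2.916 cm⁴.
Centroid: ȳ = ΣA·y / ΣA = 3.9141 cm.
Transfer each piece to the centroidal x-axis using Ī + A·d² with d = y − 3.9141:
  bottom plate: d = -3.0141 cm → contributes +437.81 cm⁴
  web plate: d = 2.8859 cm → contributes +266.59 cm⁴
  top plate: d = 8.7859 cm → contributes +836.58 cm⁴
Total I = 1 541 cm⁴.
Extreme fibre distance c = 9.6859 cm; S = I/c = 159.1 cm³.

S_x ≈ 159 cm³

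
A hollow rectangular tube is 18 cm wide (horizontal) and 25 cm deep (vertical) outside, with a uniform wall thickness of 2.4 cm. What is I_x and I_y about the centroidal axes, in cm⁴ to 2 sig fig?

Break the section into simple shapes (no overlaps), measuring from the bottom-left corner of the bounding box.
Outer rectangle: 18 × 25, A = 450 cm², y = 12.5 cm, Ī = 23 438 cm⁴.
Inner void (subtracted): 13.2 × 20.2, A = 266.6 cm², y = 12.5 cm, Ī = 9 067 cm⁴.
By symmetry the centroid is at mid-height, ȳ = 12.5 cm.
All pieces are centred on the centroidal x-axis, so I = ΣĪ (holes subtracted) = 14 371 cm⁴.
Repeating about the centroidal y-axis gives I_y = 8 278 cm⁴.

I_x ≈ 1.4 × 10⁴ cm⁴, I_y ≈ 8300 cm⁴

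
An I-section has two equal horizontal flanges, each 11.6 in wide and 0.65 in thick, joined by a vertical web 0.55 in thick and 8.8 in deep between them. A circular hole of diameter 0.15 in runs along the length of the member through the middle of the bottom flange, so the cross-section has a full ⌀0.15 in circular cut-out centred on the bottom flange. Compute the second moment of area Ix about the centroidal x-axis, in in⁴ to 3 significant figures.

Ix ≈ 368 in⁴

Split into non-overlapping primitives; take the origin at the lower-left of the bounding box.
Bottom flange: 11.6 × 0.65, A = 7.54 in², y = 0.325 in, Ī = 0.26547 in⁴.
Web: 0.55 × 8.8, A = 4.84 in², y = 5.05 in, Ī = 31.234 in⁴.
Top flange: 11.6 × 0.65, A = 7.54 in², y = 9.775 in, Ī = 0.26547 in⁴.
Hole (subtracted): ⌀0.15, A = 0.017671 in², y = 0.325 in, Ī = 0.00002485 in⁴.
Centroid: ȳ = ΣA·y / ΣA = 5.0542 in.
Transfer each piece to the centroidal x-axis using Ī + A·d² with d = y − 5.0542:
  bottom flange: d = -4.7292 in → contributes +168.9 in⁴
  web: d = -0.0041954 in → contributes +31.234 in⁴
  top flange: d = 4.7208 in → contributes +168.3 in⁴
  hole: d = -4.7292 in → contributes −0.39525 in⁴
Total I = 368.04 in⁴.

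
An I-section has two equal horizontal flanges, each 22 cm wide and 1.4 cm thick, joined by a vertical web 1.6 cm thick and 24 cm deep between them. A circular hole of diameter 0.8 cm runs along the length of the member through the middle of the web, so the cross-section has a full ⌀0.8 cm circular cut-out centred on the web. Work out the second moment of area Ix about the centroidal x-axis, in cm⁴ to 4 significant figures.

Ix ≈ 1.179 × 10⁴ cm⁴

Break the section into simple shapes (no overlaps), measuring from the bottom-left corner of the bounding box.
Bottom flange: 22 × 1.4, A = 30.8 cm², y = 0.7 cm, Ī = 5.03067 cm⁴.
Web: 1.6 × 24, A = 38.4 cm², y = 13.4 cm, Ī = 1843.2 cm⁴.
Top flange: 22 × 1.4, A = 30.8 cm², y = 26.1 cm, Ī = 5.03067 cm⁴.
Hole (subtracted): ⌀0.8, A = 0.502655 cm², y = 13.4 cm, Ī = 0.0201062 cm⁴.
By symmetry the centroid is at mid-height, ȳ = 13.4 cm.
Transfer each piece to the centroidal x-axis using Ī + A·d² with d = y − 13.4:
  bottom flange: d = -12.7 cm → contributes +4972.76 cm⁴
  web: d = 0 cm → contributes +1843.2 cm⁴
  top flange: d = 12.7 cm → contributes +4972.76 cm⁴
  hole: d = 0 cm → contributes −0.0201062 cm⁴
Total I = 11788.7 cm⁴.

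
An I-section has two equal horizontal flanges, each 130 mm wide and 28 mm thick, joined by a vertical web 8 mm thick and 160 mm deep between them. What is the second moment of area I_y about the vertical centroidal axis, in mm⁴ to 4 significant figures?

I_y ≈ 1.026 × 10⁷ mm⁴

Decompose the section into non-overlapping parts with the origin at the bottom-left of its bounding rectangle.
Bottom flange: 130 × 28, A = 3 640 mm², x = 65 mm, Ī = 5 126 333 mm⁴.
Web: 8 × 160, A = 1 280 mm², x = 65 mm, Ī = 6826.67 mm⁴.
Top flange: 130 × 28, A = 3 640 mm², x = 65 mm, Ī = 5 126 333 mm⁴.
By symmetry the centroid is at mid-width, x̄ = 65 mm.
All pieces are centred on the vertical centroidal axis, so I = ΣĪ = 10 259 493 mm⁴.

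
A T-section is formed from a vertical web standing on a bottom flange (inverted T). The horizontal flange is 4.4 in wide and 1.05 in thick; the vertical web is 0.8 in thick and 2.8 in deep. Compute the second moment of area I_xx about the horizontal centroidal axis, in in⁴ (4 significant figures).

Break the section into simple shapes (no overlaps), measuring from the bottom-left corner of the bounding box.
Flange: 4.4 × 1.05, A = 4.62 in², y = 0.525 in, Ī = 0.424463 in⁴.
Web: 0.8 × 2.8, A = 2.24 in², y = 2.45 in, Ī = 1.46347 in⁴.
Centroid: ȳ = ΣA·y / ΣA = 1.15357 in.
Transfer each piece to the horizontal centroidal axis using Ī + A·d² with d = y − 1.15357:
  flange: d = -0.628571 in → contributes +2.24983 in⁴
  web: d = 1.29643 in → contributes +5.2283 in⁴
Total I = 7.47813 in⁴.

I_xx ≈ 7.478 in⁴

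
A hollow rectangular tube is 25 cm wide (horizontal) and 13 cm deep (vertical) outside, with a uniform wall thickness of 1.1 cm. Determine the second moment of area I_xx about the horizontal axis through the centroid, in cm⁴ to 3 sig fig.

I_xx ≈ 2180 cm⁴

Break the section into simple shapes (no overlaps), measuring from the bottom-left corner of the bounding box.
Outer rectangle: 25 × 13, A = 325 cm², y = 6.5 cm, Ī = 4577.1 cm⁴.
Inner void (subtracted): 22.8 × 10.8, A = 246.24 cm², y = 6.5 cm, Ī = 2393.5 cm⁴.
By symmetry the centroid is at mid-height, ȳ = 6.5 cm.
All pieces are centred on the horizontal axis through the centroid, so I = ΣĪ (holes subtracted) = 2183.6 cm⁴.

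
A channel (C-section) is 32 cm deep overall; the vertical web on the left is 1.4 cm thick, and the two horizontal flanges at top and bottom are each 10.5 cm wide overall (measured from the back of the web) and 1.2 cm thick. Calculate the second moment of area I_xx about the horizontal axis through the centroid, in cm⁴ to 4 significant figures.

I_xx ≈ 9005 cm⁴

Decompose the section into non-overlapping parts with the origin at the bottom-left of its bounding rectangle.
Web: 1.4 × 32, A = 44.8 cm², y = 16 cm, Ī = 3822.93 cm⁴.
Top flange (beyond web): 9.1 × 1.2, A = 10.92 cm², y = 31.4 cm, Ī = 1.3104 cm⁴.
Bottom flange (beyond web): 9.1 × 1.2, A = 10.92 cm², y = 0.6 cm, Ī = 1.3104 cm⁴.
By symmetry the centroid is at mid-height, ȳ = 16 cm.
Transfer each piece to the horizontal axis through the centroid using Ī + A·d² with d = y − 16:
  web: d = 0 cm → contributes +3822.93 cm⁴
  top flange (beyond web): d = 15.4 cm → contributes +2591.1 cm⁴
  bottom flange (beyond web): d = -15.4 cm → contributes +2591.1 cm⁴
Total I = 9005.13 cm⁴.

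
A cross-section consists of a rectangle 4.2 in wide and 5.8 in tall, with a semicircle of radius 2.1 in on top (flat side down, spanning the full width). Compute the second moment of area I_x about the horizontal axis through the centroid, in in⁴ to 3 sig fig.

I_x ≈ 148 in⁴

Treat the section as a set of non-overlapping primitives; coordinates are from the bounding-box lower-left.
Rectangular body: 4.2 × 5.8, A = 24.36 in², y = 2.9 in, Ī = 68.289 in⁴.
Semicircular cap: semicircle r = 2.1, A = 6.9272 in², y = 6.6913 in, Ī = 2.1346 in⁴.
Centroid: ȳ = ΣA·y / ΣA = 3.7394 in.
Transfer each piece to the horizontal axis through the centroid using Ī + A·d² with d = y − 3.7394:
  rectangular body: d = -0.83941 in → contributes +85.454 in⁴
  semicircular cap: d = 2.9519 in → contributes +62.494 in⁴
Total I = 147.95 in⁴.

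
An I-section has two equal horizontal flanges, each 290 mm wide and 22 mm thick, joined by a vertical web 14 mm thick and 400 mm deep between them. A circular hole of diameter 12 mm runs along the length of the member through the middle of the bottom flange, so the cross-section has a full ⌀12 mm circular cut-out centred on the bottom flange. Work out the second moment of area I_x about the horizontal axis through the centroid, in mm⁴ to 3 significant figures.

Split into non-overlapping primitives; take the origin at the lower-left of the bounding box.
Bottom flange: 290 × 22, A = 6 380 mm², y = 11 mm, Ī = 257 327 mm⁴.
Web: 14 × 400, A = 5 600 mm², y = 222 mm, Ī = 74 666 667 mm⁴.
Top flange: 290 × 22, A = 6 380 mm², y = 433 mm, Ī = 257 327 mm⁴.
Hole (subtracted): ⌀12, A = 113.1 mm², y = 11 mm, Ī = 1017.9 mm⁴.
Centroid: ȳ = ΣA·y / ΣA = 223.31 mm.
Transfer each piece to the horizontal axis through the centroid using Ī + A·d² with d = y − 223.31:
  bottom flange: d = -212.31 mm → contributes +287 833 322 mm⁴
  web: d = -1.3078 mm → contributes +74 676 245 mm⁴
  top flange: d = 209.69 mm → contributes +280 791 115 mm⁴
  hole: d = -212.31 mm → contributes −5 098 836 mm⁴
Total I = 638 201 847 mm⁴.

I_x ≈ 6.38 × 10⁸ mm⁴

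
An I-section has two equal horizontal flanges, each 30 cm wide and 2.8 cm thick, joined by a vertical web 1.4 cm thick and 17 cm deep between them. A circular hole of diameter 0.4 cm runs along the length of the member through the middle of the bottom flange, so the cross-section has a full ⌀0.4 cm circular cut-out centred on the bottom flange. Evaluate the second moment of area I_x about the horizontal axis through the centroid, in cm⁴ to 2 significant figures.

I_x ≈ 1.7 × 10⁴ cm⁴

Break the section into simple shapes (no overlaps), measuring from the bottom-left corner of the bounding box.
Bottom flange: 30 × 2.8, A = 84 cm², y = 1.4 cm, Ī = 54.88 cm⁴.
Web: 1.4 × 17, A = 23.8 cm², y = 11.3 cm, Ī = 573.2 cm⁴.
Top flange: 30 × 2.8, A = 84 cm², y = 21.2 cm, Ī = 54.88 cm⁴.
Hole (subtracted): ⌀0.4, A = 0.1257 cm², y = 1.4 cm, Ī = 0.001257 cm⁴.
Centroid: ȳ = ΣA·y / ΣA = 11.31 cm.
Transfer each piece to the horizontal axis through the centroid using Ī + A·d² with d = y − 11.31:
  bottom flange: d = -9.906 cm → contributes +8 299 cm⁴
  web: d = -0.006491 cm → contributes +573.2 cm⁴
  top flange: d = 9.894 cm → contributes +8 277 cm⁴
  hole: d = -9.906 cm → contributes −12.33 cm⁴
Total I = 17 136 cm⁴.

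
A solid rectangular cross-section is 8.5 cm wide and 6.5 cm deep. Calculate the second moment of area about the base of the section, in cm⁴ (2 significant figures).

I_base ≈ 780 cm⁴

The section: 8.5 × 6.5, A = 55.25 cm², y = 3.25 cm, Ī = 194.5 cm⁴.
Transfer it to the bottom edge using Ī + A·d² with d = y − 0:
  the section: d = 3.25 cm → contributes +778.1 cm⁴
Total I = 778.1 cm⁴.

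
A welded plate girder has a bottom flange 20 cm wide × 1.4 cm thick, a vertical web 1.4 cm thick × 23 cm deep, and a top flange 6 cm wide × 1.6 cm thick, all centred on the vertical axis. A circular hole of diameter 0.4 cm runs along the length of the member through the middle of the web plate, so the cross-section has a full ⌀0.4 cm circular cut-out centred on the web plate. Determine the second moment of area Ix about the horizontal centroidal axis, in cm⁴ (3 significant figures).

Ix ≈ 6330 cm⁴

Decompose the section into non-overlapping parts with the origin at the bottom-left of its bounding rectangle.
Bottom plate: 20 × 1.4, A = 28 cm², y = 0.7 cm, Ī = 4.5733 cm⁴.
Web plate: 1.4 × 23, A = 32.2 cm², y = 12.9 cm, Ī = 1419.5 cm⁴.
Top plate: 6 × 1.6, A = 9.6 cm², y = 25.2 cm, Ī = 2.048 cm⁴.
Hole (subtracted): ⌀0.4, A = 0.12566 cm², y = 12.9 cm, Ī = 0.0012566 cm⁴.
Centroid: ȳ = ΣA·y / ΣA = 9.6919 cm.
Transfer each piece to the horizontal centroidal axis using Ī + A·d² with d = y − 9.6919:
  bottom plate: d = -8.9919 cm → contributes +2268.5 cm⁴
  web plate: d = 3.2081 cm → contributes +1750.9 cm⁴
  top plate: d = 15.508 cm → contributes +2310.8 cm⁴
  hole: d = 3.2081 cm → contributes −1.2945 cm⁴
Total I = 6328.9 cm⁴.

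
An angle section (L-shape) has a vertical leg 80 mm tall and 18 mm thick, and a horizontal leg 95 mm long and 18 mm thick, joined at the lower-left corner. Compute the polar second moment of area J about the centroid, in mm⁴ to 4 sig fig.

Treat the section as a set of non-overlapping primitives; coordinates are from the bounding-box lower-left.
Vertical leg: 18 × 80, A = 1 440 mm², y = 40 mm, Ī = 768 000 mm⁴.
Horizontal leg (remainder): 77 × 18, A = 1 386 mm², y = 9 mm, Ī = 37 422 mm⁴.
Centroid: ȳ = ΣA·y / ΣA = 24.7962 mm.
Transfer each piece to the centroidal x-axis using Ī + A·d² with d = y − 24.7962:
  vertical leg: d = 15.2038 mm → contributes +1 100 865 mm⁴
  horizontal leg (remainder): d = -15.7962 mm → contributes +383 256 mm⁴
Total I = 1 484 121 mm⁴.
For the y-axis: x̄ = 32.2962 mm.
Repeating about the centroidal y-axis gives I_y = 2 317 138 mm⁴.
Polar second moment: J = I_x + I_y = 3 801 259 mm⁴.

J ≈ 3.801 × 10⁶ mm⁴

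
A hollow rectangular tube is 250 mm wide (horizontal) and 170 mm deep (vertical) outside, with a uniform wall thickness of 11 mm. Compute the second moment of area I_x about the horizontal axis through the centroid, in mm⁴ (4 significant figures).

Decompose the section into non-overlapping parts with the origin at the bottom-left of its bounding rectangle.
Outer rectangle: 250 × 170, A = 42 500 mm², y = 85 mm, Ī = 102 354 167 mm⁴.
Inner void (subtracted): 228 × 148, A = 33 744 mm², y = 85 mm, Ī = 61 594 048 mm⁴.
By symmetry the centroid is at mid-height, ȳ = 85 mm.
All pieces are centred on the horizontal axis through the centroid, so I = ΣĪ (holes subtracted) = 40 760 119 mm⁴.

I_x ≈ 4.076 × 10⁷ mm⁴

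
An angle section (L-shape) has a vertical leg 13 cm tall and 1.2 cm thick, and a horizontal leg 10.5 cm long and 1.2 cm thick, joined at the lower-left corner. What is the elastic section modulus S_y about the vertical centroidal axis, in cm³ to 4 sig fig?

S_y ≈ 33.93 cm³

Break the section into simple shapes (no overlaps), measuring from the bottom-left corner of the bounding box.
Vertical leg: 1.2 × 13, A = 15.6 cm², x = 0.6 cm, Ī = 1.872 cm⁴.
Horizontal leg (remainder): 9.3 × 1.2, A = 11.16 cm², x = 5.85 cm, Ī = 80.4357 cm⁴.
Centroid: x̄ = ΣA·x / ΣA = 2.78946 cm.
Transfer each piece to the vertical centroidal axis using Ī + A·d² with d = x − 2.78946:
  vertical leg: d = -2.18946 cm → contributes +76.6544 cm⁴
  horizontal leg (remainder): d = 3.06054 cm → contributes +184.97 cm⁴
Total I = 261.625 cm⁴.
Extreme fibre distance c = 7.71054 cm; S = I/c = 33.9308 cm³.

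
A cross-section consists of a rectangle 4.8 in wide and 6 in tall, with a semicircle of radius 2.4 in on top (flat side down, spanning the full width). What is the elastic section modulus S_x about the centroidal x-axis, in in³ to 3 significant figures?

Decompose the section into non-overlapping parts with the origin at the bottom-left of its bounding rectangle.
Rectangular body: 4.8 × 6, A = 28.8 in², y = 3 in, Ī = 86.4 in⁴.
Semicircular cap: semicircle r = 2.4, A = 9.0478 in², y = 7.0186 in, Ī = 3.6415 in⁴.
Centroid: ȳ = ΣA·y / ΣA = 3.9607 in.
Transfer each piece to the centroidal x-axis using Ī + A·d² with d = y − 3.9607:
  rectangular body: d = -0.96067 in → contributes +112.98 in⁴
  semicircular cap: d = 3.0579 in → contributes +88.246 in⁴
Total I = 201.23 in⁴.
Extreme fibre distance c = 4.4393 in; S = I/c = 45.328 in³.

S_x ≈ 45.3 in³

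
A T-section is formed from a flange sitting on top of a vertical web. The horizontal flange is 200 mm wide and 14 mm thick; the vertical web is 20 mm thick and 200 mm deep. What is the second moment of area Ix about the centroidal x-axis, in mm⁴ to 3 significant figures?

Decompose the section into non-overlapping parts with the origin at the bottom-left of its bounding rectangle.
Flange: 200 × 14, A = 2 800 mm², y = 207 mm, Ī = 45 733 mm⁴.
Web: 20 × 200, A = 4 000 mm², y = 100 mm, Ī = 13 333 333 mm⁴.
Centroid: ȳ = ΣA·y / ΣA = 144.06 mm.
Transfer each piece to the centroidal x-axis using Ī + A·d² with d = y − 144.06:
  flange: d = 62.941 mm → contributes +11 138 190 mm⁴
  web: d = -44.059 mm → contributes +21 098 053 mm⁴
Total I = 32 236 243 mm⁴.

Ix ≈ 3.22 × 10⁷ mm⁴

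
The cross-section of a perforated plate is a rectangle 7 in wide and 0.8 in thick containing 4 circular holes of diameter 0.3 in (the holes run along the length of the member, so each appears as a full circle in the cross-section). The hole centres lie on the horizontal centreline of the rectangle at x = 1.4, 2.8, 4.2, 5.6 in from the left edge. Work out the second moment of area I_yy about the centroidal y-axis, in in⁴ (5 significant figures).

Break the section into simple shapes (no overlaps), measuring from the bottom-left corner of the bounding box.
Plate: 7 × 0.8, A = 5.6 in², x = 3.5 in, Ī = 22.86667 in⁴.
Hole 1 (subtracted): ⌀0.3, A = 0.07068583 in², x = 1.4 in, Ī = 0.0003976078 in⁴.
Hole 2 (subtracted): ⌀0.3, A = 0.07068583 in², x = 2.8 in, Ī = 0.0003976078 in⁴.
Hole 3 (subtracted): ⌀0.3, A = 0.07068583 in², x = 4.2 in, Ī = 0.0003976078 in⁴.
Hole 4 (subtracted): ⌀0.3, A = 0.07068583 in², x = 5.6 in, Ī = 0.0003976078 in⁴.
By symmetry the centroid is at mid-width, x̄ = 3.5 in.
Transfer each piece to the centroidal y-axis using Ī + A·d² with d = x − 3.5:
  plate: d = 0 in → contributes +22.86667 in⁴
  hole 1: d = -2.1 in → contributes −0.3121221 in⁴
  hole 2: d = -0.7 in → contributes −0.03503367 in⁴
  hole 3: d = 0.7 in → contributes −0.03503367 in⁴
  hole 4: d = 2.1 in → contributes −0.3121221 in⁴
Total I = 22.17236 in⁴.

I_yy ≈ 22.172 in⁴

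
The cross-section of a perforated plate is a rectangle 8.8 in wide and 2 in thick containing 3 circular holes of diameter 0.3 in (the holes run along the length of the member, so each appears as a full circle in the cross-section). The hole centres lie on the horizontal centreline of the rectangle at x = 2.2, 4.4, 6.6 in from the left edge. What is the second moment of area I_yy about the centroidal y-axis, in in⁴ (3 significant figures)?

I_yy ≈ 113 in⁴

Break the section into simple shapes (no overlaps), measuring from the bottom-left corner of the bounding box.
Plate: 8.8 × 2, A = 17.6 in², x = 4.4 in, Ī = 113.58 in⁴.
Hole 1 (subtracted): ⌀0.3, A = 0.070686 in², x = 2.2 in, Ī = 0.00039761 in⁴.
Hole 2 (subtracted): ⌀0.3, A = 0.070686 in², x = 4.4 in, Ī = 0.00039761 in⁴.
Hole 3 (subtracted): ⌀0.3, A = 0.070686 in², x = 6.6 in, Ī = 0.00039761 in⁴.
By symmetry the centroid is at mid-width, x̄ = 4.4 in.
Transfer each piece to the centroidal y-axis using Ī + A·d² with d = x − 4.4:
  plate: d = 0 in → contributes +113.58 in⁴
  hole 1: d = -2.2 in → contributes −0.34252 in⁴
  hole 2: d = 0 in → contributes −0.00039761 in⁴
  hole 3: d = 2.2 in → contributes −0.34252 in⁴
Total I = 112.89 in⁴.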